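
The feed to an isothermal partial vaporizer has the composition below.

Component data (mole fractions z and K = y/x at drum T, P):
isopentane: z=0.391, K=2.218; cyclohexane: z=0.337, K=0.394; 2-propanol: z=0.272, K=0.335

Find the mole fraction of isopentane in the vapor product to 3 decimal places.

Newton–Raphson from β = 0.5:
  β = 0.500: g = -0.2680, g' = -0.749 → β = 0.142
  β = 0.142: g = -0.0172, g' = -0.716 → β = 0.118
Converged at β = 0.118.
Compositions from xᵢ = zᵢ/(1+β(Kᵢ−1)), yᵢ = Kᵢxᵢ:
  isopentane: x = 0.342, y = 0.758
  cyclohexane: x = 0.363, y = 0.143
  2-propanol: x = 0.295, y = 0.099

y_isopentane = 0.758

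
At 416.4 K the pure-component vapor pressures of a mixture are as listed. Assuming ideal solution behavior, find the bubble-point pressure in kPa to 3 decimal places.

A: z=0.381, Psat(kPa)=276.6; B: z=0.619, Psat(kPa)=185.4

Pbub = 220.147 kPa

At the bubble point ψ → 0, so ΣzᵢKᵢ = 1 with Kᵢ = Pᵢˢᵃᵗ/P ⇒ P = ΣzᵢPᵢˢᵃᵗ.
P = 0.381·276.6 + 0.619·185.4 = 220.147 kPa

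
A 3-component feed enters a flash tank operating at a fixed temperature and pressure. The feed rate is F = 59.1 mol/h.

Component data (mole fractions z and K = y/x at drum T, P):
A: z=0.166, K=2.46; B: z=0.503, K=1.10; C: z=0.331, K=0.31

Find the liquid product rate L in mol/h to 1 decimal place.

L = 51.1 mol/h

Rachford–Rice: g(ψ) = Σ zᵢ(Kᵢ−1)/(1+ψ(Kᵢ−1)) = 0.
Feasibility: ΣzᵢKᵢ = 1.064, Σzᵢ/Kᵢ = 1.592 — both > 1, two phases present.
Newton iteration, ψ⁰ = 0.36:
  ψ = 0.360: g = -0.0965, g' = -0.436 → ψ = 0.139
  ψ = 0.139: g = -0.0014, g' = -0.442 → ψ = 0.136
Converged at ψ = 0.136.
Then V = ψ·F = 0.1355·59.1 = 8.0 mol/h and L = F − V = 51.1 mol/h.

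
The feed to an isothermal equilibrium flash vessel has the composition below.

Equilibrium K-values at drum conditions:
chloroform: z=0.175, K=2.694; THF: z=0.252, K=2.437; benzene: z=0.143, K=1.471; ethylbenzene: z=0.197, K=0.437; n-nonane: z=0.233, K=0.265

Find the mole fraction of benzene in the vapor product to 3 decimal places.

y_benzene = 0.170

Material balance + equilibrium reduce to Σ zᵢ(Kᵢ−1)/(1+ψ(Kᵢ−1)) = 0.
Check two-phase: ΣzᵢKᵢ = 1.444 > 1 and Σzᵢ/Kᵢ = 1.596 > 1, so g(0) = 0.444 > 0 and g(1) = -0.596 < 0.
Newton–Raphson from ψ = 0.49:
  ψ = 0.490: g = 0.0084, g' = -0.777 → ψ = 0.501
Converged at ψ = 0.501.
Compositions from xᵢ = zᵢ/(1+ψ(Kᵢ−1)), yᵢ = Kᵢxᵢ:
  chloroform: x = 0.095, y = 0.255
  THF: x = 0.147, y = 0.357
  benzene: x = 0.116, y = 0.170
  ethylbenzene: x = 0.274, y = 0.120
  n-nonane: x = 0.369, y = 0.098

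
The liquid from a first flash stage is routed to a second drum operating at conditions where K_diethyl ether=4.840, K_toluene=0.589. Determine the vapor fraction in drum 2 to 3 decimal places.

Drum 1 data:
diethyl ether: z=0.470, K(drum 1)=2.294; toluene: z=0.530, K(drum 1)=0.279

Drum 1:
Let ψ₁ = V/F and solve Σ zᵢ(Kᵢ−1)/(1+ψ₁(Kᵢ−1)) = 0.
g(0) = ΣzᵢKᵢ − 1 = 0.226 and g(1) = 1 − Σzᵢ/Kᵢ = -1.105, so a root lies in (0, 1).
Iterate (Newton) starting at ψ₁ = 0.56:
  ψ₁ = 0.560: g = -0.2883, g' = -1.040 → ψ₁ = 0.283
  ψ₁ = 0.283: g = -0.0347, g' = -0.857 → ψ₁ = 0.242
Converged at ψ₁ = 0.242.
Drum-1 compositions:
  diethyl ether: x = 0.358, y = 0.821
  toluene: x = 0.642, y = 0.179
Drum-2 feed = drum-1 liquid: z₂ = (0.3578, 0.6422).
Drum 2:
Newton iteration, ψ₂⁰ = 0.5:
  ψ₂ = 0.500: g = 0.1383, g' = -0.791 → ψ₂ = 0.675
  ψ₂ = 0.675: g = 0.0173, g' = -0.617 → ψ₂ = 0.703
Converged at ψ₂ = 0.703.
  diethyl ether: x = 0.097, y = 0.468
  toluene: x = 0.903, y = 0.532

V/F (drum 2) = 0.703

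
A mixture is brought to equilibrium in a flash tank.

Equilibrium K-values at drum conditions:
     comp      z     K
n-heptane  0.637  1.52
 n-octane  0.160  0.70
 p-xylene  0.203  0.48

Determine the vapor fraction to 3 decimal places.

Newton iteration, ψ⁰ = 0.5:
  ψ = 0.500: g = 0.0638, g' = -0.229 → ψ = 0.779
  ψ = 0.779: g = -0.0043, g' = -0.267 → ψ = 0.763
Converged at ψ = 0.763.

ψ = 0.763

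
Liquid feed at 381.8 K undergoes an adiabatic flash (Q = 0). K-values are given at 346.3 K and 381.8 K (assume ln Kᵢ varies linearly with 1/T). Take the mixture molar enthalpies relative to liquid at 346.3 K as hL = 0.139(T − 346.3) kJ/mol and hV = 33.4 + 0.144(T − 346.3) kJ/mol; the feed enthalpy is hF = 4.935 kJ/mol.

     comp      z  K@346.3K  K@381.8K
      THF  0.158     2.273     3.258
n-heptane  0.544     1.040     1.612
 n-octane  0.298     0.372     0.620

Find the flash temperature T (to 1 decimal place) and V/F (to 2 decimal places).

Adiabatic flash: solve Rachford–Rice at each trial T, then check hF = ψ·hV(T) + (1−ψ)·hL(T).
  T = 346.3 K: K = (2.273, 1.040, 0.372), RR gives ψ = 0.101, H_out = 3.381 kJ/mol
  T = 381.8 K: K = (3.258, 1.612, 0.620), RR gives ψ = 1.000, H_out = 38.512 kJ/mol
  T = 364.1 K: K = (2.747, 1.310, 0.487), RR gives ψ = 0.772, H_out = 28.326 kJ/mol
  T = 355.2 K: K = (2.505, 1.170, 0.427), RR gives ψ = 0.443, H_out = 16.045 kJ/mol
  T = 350.8 K: K = (2.389, 1.105, 0.399), RR gives ψ = 0.274, H_out = 9.787 kJ/mol
  T = 348.6 K: K = (2.332, 1.073, 0.386), RR gives ψ = 0.189, H_out = 6.646 kJ/mol
Linear interpolation between T = 346.3 (H_out = 3.381) and T = 348.6 (H_out = 6.646) on hF = 4.935 gives T ≈ 347.4 K, at which ψ = 0.14.

T = 347.4 K, V/F = 0.14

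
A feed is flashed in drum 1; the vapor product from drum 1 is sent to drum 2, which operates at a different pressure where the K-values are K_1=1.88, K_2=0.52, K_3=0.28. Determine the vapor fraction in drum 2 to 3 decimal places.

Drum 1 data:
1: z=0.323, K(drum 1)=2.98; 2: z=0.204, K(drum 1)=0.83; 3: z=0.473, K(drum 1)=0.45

V/F (drum 2) = 0.363

Drum 1:
Rachford–Rice: g(ψ₁) = Σ zᵢ(Kᵢ−1)/(1+ψ₁(Kᵢ−1)) = 0.
Feasibility: ΣzᵢKᵢ = 1.345, Σzᵢ/Kᵢ = 1.405 — both > 1, two phases present.
Iterate (Newton) starting at ψ₁ = 0.5:
  ψ₁ = 0.500: g = -0.0754, g' = -0.599 → ψ₁ = 0.374
  ψ₁ = 0.374: g = 0.0028, g' = -0.651 → ψ₁ = 0.378
Converged at ψ₁ = 0.378.
Drum-1 compositions:
  1: x = 0.185, y = 0.550
  2: x = 0.218, y = 0.181
  3: x = 0.597, y = 0.269
Drum-2 feed = drum-1 vapor: z₂ = (0.5502, 0.1810, 0.2688).
Drum 2:
Let ψ₂ = V/F and solve Σ zᵢ(Kᵢ−1)/(1+ψ₂(Kᵢ−1)) = 0.
Feasibility: ΣzᵢKᵢ = 1.204, Σzᵢ/Kᵢ = 1.601 — both > 1, two phases present.
Iterate (Newton) starting at ψ₂ = 0.5:
  ψ₂ = 0.500: g = -0.0804, g' = -0.618 → ψ₂ = 0.370
  ψ₂ = 0.370: g = -0.0041, g' = -0.563 → ψ₂ = 0.363
Converged at ψ₂ = 0.363.
  1: x = 0.417, y = 0.784
  2: x = 0.219, y = 0.114
  3: x = 0.364, y = 0.102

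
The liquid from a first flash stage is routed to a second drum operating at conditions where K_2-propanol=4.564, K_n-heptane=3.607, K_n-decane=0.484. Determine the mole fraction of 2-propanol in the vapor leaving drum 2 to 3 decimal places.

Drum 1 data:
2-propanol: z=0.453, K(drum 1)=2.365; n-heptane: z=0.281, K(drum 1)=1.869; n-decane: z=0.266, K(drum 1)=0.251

y_2-propanol (drum 2) = 0.338

Drum 1:
Let ψ₁ = V/F and solve Σ zᵢ(Kᵢ−1)/(1+ψ₁(Kᵢ−1)) = 0.
Feasibility: ΣzᵢKᵢ = 1.663, Σzᵢ/Kᵢ = 1.402 — both > 1, two phases present.
Newton–Raphson from ψ₁ = 0.5:
  ψ₁ = 0.500: g = 0.2192, g' = -0.783 → ψ₁ = 0.780
  ψ₁ = 0.780: g = -0.0343, g' = -1.137 → ψ₁ = 0.750
  ψ₁ = 0.750: g = -0.0012, g' = -1.061 → ψ₁ = 0.749
Converged at ψ₁ = 0.749.
Drum-1 compositions:
  2-propanol: x = 0.224, y = 0.530
  n-heptane: x = 0.170, y = 0.318
  n-decane: x = 0.606, y = 0.152
Drum-2 feed = drum-1 liquid: z₂ = (0.2240, 0.1702, 0.6058).
Drum 2:
Rachford–Rice: g(ψ₂) = Σ zᵢ(Kᵢ−1)/(1+ψ₂(Kᵢ−1)) = 0.
g(0) = ΣzᵢKᵢ − 1 = 0.930 and g(1) = 1 − Σzᵢ/Kᵢ = -0.348, so a root lies in (0, 1).
Iterate (Newton) starting at ψ₂ = 0.5:
  ψ₂ = 0.500: g = 0.0584, g' = -0.879 → ψ₂ = 0.566
  ψ₂ = 0.566: g = 0.0020, g' = -0.823 → ψ₂ = 0.569
Converged at ψ₂ = 0.569.
  2-propanol: x = 0.074, y = 0.338
  n-heptane: x = 0.069, y = 0.247
  n-decane: x = 0.857, y = 0.415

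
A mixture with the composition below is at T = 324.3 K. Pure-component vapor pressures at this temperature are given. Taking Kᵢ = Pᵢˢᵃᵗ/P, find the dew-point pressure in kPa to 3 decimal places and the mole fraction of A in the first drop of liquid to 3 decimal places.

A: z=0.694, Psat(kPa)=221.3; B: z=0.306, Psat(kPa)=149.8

Pdew = 193.097 kPa, x_A = 0.606

At the dew point ψ → 1, so Σzᵢ/Kᵢ = 1 with Kᵢ = Pᵢˢᵃᵗ/P ⇒ 1/P = Σzᵢ/Pᵢˢᵃᵗ.
1/P = 0.694/221.3 + 0.306/149.8 = 0.005179 ⇒ P = 193.097 kPa
xᵢ = zᵢP/Pᵢˢᵃᵗ ⇒ x_A = 0.694·193.097/221.3 = 0.606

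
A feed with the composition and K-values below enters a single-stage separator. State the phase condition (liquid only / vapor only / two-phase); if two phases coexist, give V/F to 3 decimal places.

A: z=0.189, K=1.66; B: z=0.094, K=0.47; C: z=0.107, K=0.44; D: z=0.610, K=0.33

ΣzᵢKᵢ = 0.606; Σzᵢ/Kᵢ = 2.406.
Since ΣzᵢKᵢ < 1 the mixture is below its bubble point — single liquid phase.

liquid only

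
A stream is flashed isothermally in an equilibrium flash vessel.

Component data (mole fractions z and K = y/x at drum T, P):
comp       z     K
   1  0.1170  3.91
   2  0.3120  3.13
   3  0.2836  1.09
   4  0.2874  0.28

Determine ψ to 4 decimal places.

ψ = 0.6847

Rachford–Rice: g(ψ) = Σ zᵢ(Kᵢ−1)/(1+ψ(Kᵢ−1)) = 0.
Feasibility: ΣzᵢKᵢ = 1.8236, Σzᵢ/Kᵢ = 1.4162 — both > 1, two phases present.
Newton iteration, ψ⁰ = 0.5:
  ψ = 0.5000: g = 0.16161, g' = -0.8622 → ψ = 0.6874
  ψ = 0.6874: g = -0.00253, g' = -0.9293 → ψ = 0.6847
Converged at ψ = 0.6847.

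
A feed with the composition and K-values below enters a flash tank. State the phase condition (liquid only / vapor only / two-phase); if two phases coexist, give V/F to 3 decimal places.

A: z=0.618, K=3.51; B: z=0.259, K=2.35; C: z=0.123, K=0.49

ΣzᵢKᵢ = 2.838; Σzᵢ/Kᵢ = 0.537.
Since Σzᵢ/Kᵢ < 1 the mixture is above its dew point — single vapor phase.

vapor only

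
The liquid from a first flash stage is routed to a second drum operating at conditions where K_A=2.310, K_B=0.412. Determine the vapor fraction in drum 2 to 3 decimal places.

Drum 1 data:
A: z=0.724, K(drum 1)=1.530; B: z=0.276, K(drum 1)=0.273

Drum 1:
Binary case is linear: z₁(K₁−1)(1+ψ₁(K₂−1)) + z₂(K₂−1)(1+ψ₁(K₁−1)) = 0
⇒ ψ₁ = [z₁(K₁−1)+z₂(K₂−1)] / [−(K₁−1)(K₂−1)] = 0.1831/0.3853 = 0.475
Drum-1 compositions:
  A: x = 0.578, y = 0.885
  B: x = 0.422, y = 0.115
Drum-2 feed = drum-1 liquid: z₂ = (0.5784, 0.4216).
Drum 2:
Let ψ₂ = V/F and solve Σ zᵢ(Kᵢ−1)/(1+ψ₂(Kᵢ−1)) = 0.
Feasibility: ΣzᵢKᵢ = 1.510, Σzᵢ/Kᵢ = 1.274 — both > 1, two phases present.
Newton–Raphson from ψ₂ = 0.36:
  ψ₂ = 0.360: g = 0.2004, g' = -0.693 → ψ₂ = 0.649
  ψ₂ = 0.649: g = 0.0085, g' = -0.671 → ψ₂ = 0.662
Converged at ψ₂ = 0.662.
  A: x = 0.310, y = 0.716
  B: x = 0.690, y = 0.284

V/F (drum 2) = 0.662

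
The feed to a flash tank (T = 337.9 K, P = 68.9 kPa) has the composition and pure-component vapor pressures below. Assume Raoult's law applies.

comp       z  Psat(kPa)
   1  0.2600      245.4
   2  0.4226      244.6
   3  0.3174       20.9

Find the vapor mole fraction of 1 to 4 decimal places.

Raoult's law: Kᵢ = Pᵢˢᵃᵗ/P = Pᵢˢᵃᵗ/68.9.
  K_1 = 245.4/68.9 = 3.561684, K_2 = 244.6/68.9 = 3.550073, K_3 = 20.9/68.9 = 0.303338
Rachford–Rice: g(ψ) = Σ zᵢ(Kᵢ−1)/(1+ψ(Kᵢ−1)) = 0.
Check two-phase: ΣzᵢKᵢ = 2.5226 > 1 and Σzᵢ/Kᵢ = 1.2384 > 1, so g(0) = 1.5226 > 0 and g(1) = -0.2384 < 0.
Newton–Raphson from ψ = 0.5:
  ψ = 0.5000: g = 0.42639, g' = -1.2217 → ψ = 0.8490
  ψ = 0.8490: g = 0.00899, g' = -1.3666 → ψ = 0.8556
Converged at ψ = 0.8556.
Compositions from xᵢ = zᵢ/(1+ψ(Kᵢ−1)), yᵢ = Kᵢxᵢ:
  1: x = 0.0815, y = 0.2901
  2: x = 0.1328, y = 0.4715
  3: x = 0.7857, y = 0.2383

y_1 = 0.2901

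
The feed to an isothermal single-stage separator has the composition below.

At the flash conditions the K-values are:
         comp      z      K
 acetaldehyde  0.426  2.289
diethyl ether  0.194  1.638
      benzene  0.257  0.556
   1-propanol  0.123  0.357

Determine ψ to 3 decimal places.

ψ = 0.823

Rachford–Rice: g(ψ) = Σ zᵢ(Kᵢ−1)/(1+ψ(Kᵢ−1)) = 0.
Check two-phase: ΣzᵢKᵢ = 1.480 > 1 and Σzᵢ/Kᵢ = 1.111 > 1, so g(0) = 0.480 > 0 and g(1) = -0.111 < 0.
Newton iteration, ψ⁰ = 0.5:
  ψ = 0.500: g = 0.1645, g' = -0.501 → ψ = 0.828
  ψ = 0.828: g = -0.0031, g' = -0.559 → ψ = 0.823
Converged at ψ = 0.823.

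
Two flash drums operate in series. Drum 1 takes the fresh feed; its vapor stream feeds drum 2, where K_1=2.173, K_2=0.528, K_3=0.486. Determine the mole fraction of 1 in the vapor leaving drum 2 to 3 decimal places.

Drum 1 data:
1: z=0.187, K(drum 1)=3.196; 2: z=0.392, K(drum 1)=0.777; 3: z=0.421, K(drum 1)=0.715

y_1 (drum 2) = 0.643

Drum 1:
Material balance + equilibrium reduce to Σ zᵢ(Kᵢ−1)/(1+ψ₁(Kᵢ−1)) = 0.
Check two-phase: ΣzᵢKᵢ = 1.203 > 1 and Σzᵢ/Kᵢ = 1.152 > 1, so g(0) = 0.203 > 0 and g(1) = -0.152 < 0.
Newton–Raphson from ψ₁ = 0.44:
  ψ₁ = 0.440: g = -0.0253, g' = -0.302 → ψ₁ = 0.356
  ψ₁ = 0.356: g = 0.0019, g' = -0.349 → ψ₁ = 0.362
Converged at ψ₁ = 0.362.
Drum-1 compositions:
  1: x = 0.104, y = 0.333
  2: x = 0.426, y = 0.331
  3: x = 0.469, y = 0.336
Drum-2 feed = drum-1 vapor: z₂ = (0.3331, 0.3313, 0.3356).
Drum 2:
Newton iteration, ψ₂⁰ = 0.5:
  ψ₂ = 0.500: g = -0.1906, g' = -0.469 → ψ₂ = 0.094
  ψ₂ = 0.094: g = 0.0071, g' = -0.551 → ψ₂ = 0.107
Converged at ψ₂ = 0.107.
  1: x = 0.296, y = 0.643
  2: x = 0.349, y = 0.184
  3: x = 0.355, y = 0.173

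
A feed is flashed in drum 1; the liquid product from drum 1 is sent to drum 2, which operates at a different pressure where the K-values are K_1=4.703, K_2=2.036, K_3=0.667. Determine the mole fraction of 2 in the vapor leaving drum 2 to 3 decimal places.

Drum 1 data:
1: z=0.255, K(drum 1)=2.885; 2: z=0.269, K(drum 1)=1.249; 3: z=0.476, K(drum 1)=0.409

Drum 1:
Newton–Raphson from ψ₁ = 0.5:
  ψ₁ = 0.500: g = -0.0923, g' = -0.588 → ψ₁ = 0.343
  ψ₁ = 0.343: g = 0.0007, g' = -0.610 → ψ₁ = 0.344
Converged at ψ₁ = 0.344.
Drum-1 compositions:
  1: x = 0.155, y = 0.446
  2: x = 0.248, y = 0.309
  3: x = 0.598, y = 0.244
Drum-2 feed = drum-1 liquid: z₂ = (0.1546, 0.2478, 0.5976).
Drum 2:
Rachford–Rice: g(ψ₂) = Σ zᵢ(Kᵢ−1)/(1+ψ₂(Kᵢ−1)) = 0.
Feasibility: ΣzᵢKᵢ = 1.630, Σzᵢ/Kᵢ = 1.051 — both > 1, two phases present.
Newton iteration, ψ₂⁰ = 0.5:
  ψ₂ = 0.500: g = 0.1311, g' = -0.472 → ψ₂ = 0.778
  ψ₂ = 0.778: g = 0.0210, g' = -0.343 → ψ₂ = 0.839
  ψ₂ = 0.839: g = 0.0004, g' = -0.329 → ψ₂ = 0.841
Converged at ψ₂ = 0.841.
  1: x = 0.038, y = 0.177
  2: x = 0.132, y = 0.270
  3: x = 0.830, y = 0.554

y_2 (drum 2) = 0.270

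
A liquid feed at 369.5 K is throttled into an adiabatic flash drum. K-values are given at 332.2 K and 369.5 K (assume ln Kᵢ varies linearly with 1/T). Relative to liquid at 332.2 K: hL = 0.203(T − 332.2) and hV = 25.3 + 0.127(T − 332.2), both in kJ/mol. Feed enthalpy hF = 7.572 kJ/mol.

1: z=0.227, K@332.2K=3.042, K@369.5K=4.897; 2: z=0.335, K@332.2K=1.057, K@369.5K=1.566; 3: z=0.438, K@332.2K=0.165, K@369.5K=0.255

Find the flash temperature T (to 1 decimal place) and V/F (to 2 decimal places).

Adiabatic flash: solve Rachford–Rice at each trial T, then check hF = ψ·hV(T) + (1−ψ)·hL(T).
  T = 332.2 K: K = (3.042, 1.057, 0.165), RR gives ψ = 0.105, H_out = 2.651 kJ/mol
  T = 369.5 K: K = (4.897, 1.566, 0.255), RR gives ψ = 0.433, H_out = 17.294 kJ/mol
  T = 350.9 K: K = (3.911, 1.301, 0.208), RR gives ψ = 0.290, H_out = 10.730 kJ/mol
  T = 341.5 K: K = (3.459, 1.175, 0.186), RR gives ψ = 0.205, H_out = 6.919 kJ/mol
  T = 346.2 K: K = (3.681, 1.237, 0.196), RR gives ψ = 0.249, H_out = 8.877 kJ/mol
  T = 343.9 K: K = (3.571, 1.207, 0.191), RR gives ψ = 0.228, H_out = 7.933 kJ/mol
Linear interpolation between T = 341.5 (H_out = 6.919) and T = 343.9 (H_out = 7.933) on hF = 7.572 gives T ≈ 343.0 K, at which ψ = 0.22.

T = 343.0 K, V/F = 0.22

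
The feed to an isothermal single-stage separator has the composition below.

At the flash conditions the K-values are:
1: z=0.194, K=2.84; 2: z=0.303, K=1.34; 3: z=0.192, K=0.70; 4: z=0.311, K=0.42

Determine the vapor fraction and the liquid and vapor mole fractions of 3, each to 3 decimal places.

Rachford–Rice: g(ψ) = Σ zᵢ(Kᵢ−1)/(1+ψ(Kᵢ−1)) = 0.
g(0) = ΣzᵢKᵢ − 1 = 0.222 and g(1) = 1 − Σzᵢ/Kᵢ = -0.309, so a root lies in (0, 1).
Newton iteration, ψ⁰ = 0.5:
  ψ = 0.500: g = -0.0479, g' = -0.435 → ψ = 0.390
  ψ = 0.390: g = 0.0004, g' = -0.447 → ψ = 0.391
Converged at ψ = 0.391.
Compositions from xᵢ = zᵢ/(1+ψ(Kᵢ−1)), yᵢ = Kᵢxᵢ:
  1: x = 0.113, y = 0.320
  2: x = 0.267, y = 0.358
  3: x = 0.218, y = 0.152
  4: x = 0.402, y = 0.169

ψ = 0.391, x_3 = 0.218, y_3 = 0.152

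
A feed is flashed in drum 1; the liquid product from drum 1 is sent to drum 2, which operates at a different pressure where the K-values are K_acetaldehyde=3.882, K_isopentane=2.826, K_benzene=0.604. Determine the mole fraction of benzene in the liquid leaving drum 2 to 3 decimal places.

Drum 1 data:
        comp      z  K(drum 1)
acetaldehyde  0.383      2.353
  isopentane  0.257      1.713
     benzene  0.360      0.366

x_benzene (drum 2) = 0.854

Drum 1:
Rachford–Rice: g(ψ₁) = Σ zᵢ(Kᵢ−1)/(1+ψ₁(Kᵢ−1)) = 0.
g(0) = ΣzᵢKᵢ − 1 = 0.473 and g(1) = 1 − Σzᵢ/Kᵢ = -0.296, so a root lies in (0, 1).
Newton iteration, ψ₁⁰ = 0.5:
  ψ₁ = 0.500: g = 0.1100, g' = -0.631 → ψ₁ = 0.674
  ψ₁ = 0.674: g = -0.0040, g' = -0.693 → ψ₁ = 0.669
Converged at ψ₁ = 0.669.
Drum-1 compositions:
  acetaldehyde: x = 0.201, y = 0.473
  isopentane: x = 0.174, y = 0.298
  benzene: x = 0.625, y = 0.229
Drum-2 feed = drum-1 liquid: z₂ = (0.2011, 0.1740, 0.6249).
Drum 2:
Newton–Raphson from ψ₂ = 0.67:
  ψ₂ = 0.670: g = 0.0039, g' = -0.493 → ψ₂ = 0.678
Converged at ψ₂ = 0.678.
  acetaldehyde: x = 0.068, y = 0.264
  isopentane: x = 0.078, y = 0.220
  benzene: x = 0.854, y = 0.516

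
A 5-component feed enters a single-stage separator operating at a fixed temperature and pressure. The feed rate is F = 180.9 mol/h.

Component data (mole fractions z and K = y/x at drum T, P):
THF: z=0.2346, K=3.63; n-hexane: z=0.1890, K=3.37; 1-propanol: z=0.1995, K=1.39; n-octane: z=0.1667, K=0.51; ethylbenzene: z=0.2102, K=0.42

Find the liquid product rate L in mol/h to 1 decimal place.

L = 22.6 mol/h

Iterate (Newton) starting at ψ = 0.5:
  ψ = 0.5000: g = 0.25673, g' = -0.7569 → ψ = 0.8392
  ψ = 0.8392: g = 0.02461, g' = -0.6777 → ψ = 0.8755
  ψ = 0.8755: g = -0.00025, g' = -0.6925 → ψ = 0.8751
Converged at ψ = 0.8751.
Then V = ψ·F = 0.8751·180.9 = 158.3 mol/h and L = F − V = 22.6 mol/h.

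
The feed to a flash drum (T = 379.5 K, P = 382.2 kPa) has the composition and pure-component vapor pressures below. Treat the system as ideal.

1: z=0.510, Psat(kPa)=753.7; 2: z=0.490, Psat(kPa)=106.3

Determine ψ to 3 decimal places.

Raoult's law: Kᵢ = Pᵢˢᵃᵗ/P = Pᵢˢᵃᵗ/382.2.
  K_1 = 753.7/382.2 = 1.97200, K_2 = 106.3/382.2 = 0.27813
Binary case is linear: z₁(K₁−1)(1+ψ(K₂−1)) + z₂(K₂−1)(1+ψ(K₁−1)) = 0
⇒ ψ = [z₁(K₁−1)+z₂(K₂−1)] / [−(K₁−1)(K₂−1)] = 0.1420/0.7017 = 0.202

ψ = 0.202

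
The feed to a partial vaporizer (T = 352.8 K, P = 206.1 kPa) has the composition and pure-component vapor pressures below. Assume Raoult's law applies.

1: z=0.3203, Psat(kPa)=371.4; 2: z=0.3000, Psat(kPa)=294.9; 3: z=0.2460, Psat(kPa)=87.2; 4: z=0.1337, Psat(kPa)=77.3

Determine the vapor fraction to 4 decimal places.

Raoult's law: Kᵢ = Pᵢˢᵃᵗ/P = Pᵢˢᵃᵗ/206.1.
  K_1 = 371.4/206.1 = 1.802038, K_2 = 294.9/206.1 = 1.430859, K_3 = 87.2/206.1 = 0.423096, K_4 = 77.3/206.1 = 0.375061
Rachford–Rice: g(ψ) = Σ zᵢ(Kᵢ−1)/(1+ψ(Kᵢ−1)) = 0.
g(0) = ΣzᵢKᵢ − 1 = 0.1607 and g(1) = 1 − Σzᵢ/Kᵢ = -0.3253, so a root lies in (0, 1).
Newton–Raphson from ψ = 0.5:
  ψ = 0.5000: g = -0.03127, g' = -0.4148 → ψ = 0.4246
  ψ = 0.4246: g = -0.00080, g' = -0.3948 → ψ = 0.4226
Converged at ψ = 0.4226.

ψ = 0.4226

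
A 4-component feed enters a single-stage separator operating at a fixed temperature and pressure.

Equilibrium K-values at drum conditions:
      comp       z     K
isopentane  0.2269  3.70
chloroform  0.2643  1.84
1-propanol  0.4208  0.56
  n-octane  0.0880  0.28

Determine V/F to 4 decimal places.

V/F = 0.6298

Material balance + equilibrium reduce to Σ zᵢ(Kᵢ−1)/(1+V/F(Kᵢ−1)) = 0.
g(0) = ΣzᵢKᵢ − 1 = 0.5861 and g(1) = 1 − Σzᵢ/Kᵢ = -0.2707, so a root lies in (0, 1).
Iterate (Newton) starting at V/F = 0.4:
  V/F = 0.4000: g = 0.14702, g' = -0.6968 → V/F = 0.6110
  V/F = 0.6110: g = 0.01156, g' = -0.6149 → V/F = 0.6298
Converged at V/F = 0.6298.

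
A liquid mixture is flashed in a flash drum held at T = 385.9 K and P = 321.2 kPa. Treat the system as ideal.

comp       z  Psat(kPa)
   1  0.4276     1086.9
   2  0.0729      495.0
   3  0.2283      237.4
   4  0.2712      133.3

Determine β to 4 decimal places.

β = 0.8072

Raoult's law: Kᵢ = Pᵢˢᵃᵗ/P = Pᵢˢᵃᵗ/321.2.
  K_1 = 1086.9/321.2 = 3.383873, K_2 = 495.0/321.2 = 1.541096, K_3 = 237.4/321.2 = 0.739103, K_4 = 133.3/321.2 = 0.415006
Newton iteration, β⁰ = 0.52:
  β = 0.5200: g = 0.18900, g' = -0.7100 → β = 0.7862
  β = 0.7862: g = 0.01363, g' = -0.6474 → β = 0.8073
  β = 0.8073: g = -0.00005, g' = -0.6526 → β = 0.8072
Converged at β = 0.8072.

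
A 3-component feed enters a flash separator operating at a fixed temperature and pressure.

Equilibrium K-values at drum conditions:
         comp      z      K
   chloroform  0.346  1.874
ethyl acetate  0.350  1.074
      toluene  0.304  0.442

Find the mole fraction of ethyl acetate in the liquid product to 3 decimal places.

x_ethyl acetate = 0.338

Rachford–Rice: g(β) = Σ zᵢ(Kᵢ−1)/(1+β(Kᵢ−1)) = 0.
g(0) = ΣzᵢKᵢ − 1 = 0.159 and g(1) = 1 − Σzᵢ/Kᵢ = -0.198, so a root lies in (0, 1).
Iterate (Newton) starting at β = 0.5:
  β = 0.500: g = 0.0001, g' = -0.312 → β = 0.500
Converged at β = 0.500.
Compositions from xᵢ = zᵢ/(1+β(Kᵢ−1)), yᵢ = Kᵢxᵢ:
  chloroform: x = 0.241, y = 0.451
  ethyl acetate: x = 0.338, y = 0.362
  toluene: x = 0.422, y = 0.186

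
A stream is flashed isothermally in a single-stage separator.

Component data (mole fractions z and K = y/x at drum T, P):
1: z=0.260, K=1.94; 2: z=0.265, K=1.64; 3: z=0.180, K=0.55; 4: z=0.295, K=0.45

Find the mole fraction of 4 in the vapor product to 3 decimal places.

Material balance + equilibrium reduce to Σ zᵢ(Kᵢ−1)/(1+V/F(Kᵢ−1)) = 0.
Check two-phase: ΣzᵢKᵢ = 1.171 > 1 and Σzᵢ/Kᵢ = 1.278 > 1, so g(0) = 0.171 > 0 and g(1) = -0.278 < 0.
Newton iteration, V/F⁰ = 0.36:
  V/F = 0.360: g = 0.0215, g' = -0.391 → V/F = 0.415
Converged at V/F = 0.415.
Compositions from xᵢ = zᵢ/(1+V/F(Kᵢ−1)), yᵢ = Kᵢxᵢ:
  1: x = 0.187, y = 0.363
  2: x = 0.209, y = 0.343
  3: x = 0.221, y = 0.122
  4: x = 0.382, y = 0.172

y_4 = 0.172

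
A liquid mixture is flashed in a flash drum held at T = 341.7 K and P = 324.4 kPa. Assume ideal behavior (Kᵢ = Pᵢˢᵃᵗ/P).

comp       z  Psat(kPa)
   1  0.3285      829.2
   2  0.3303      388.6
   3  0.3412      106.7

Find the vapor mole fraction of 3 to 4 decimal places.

Raoult's law: Kᵢ = Pᵢˢᵃᵗ/P = Pᵢˢᵃᵗ/324.4.
  K_1 = 829.2/324.4 = 2.556104, K_2 = 388.6/324.4 = 1.197904, K_3 = 106.7/324.4 = 0.328915
Newton iteration, β⁰ = 0.5:
  β = 0.5000: g = 0.00237, g' = -0.6104 → β = 0.5039
Converged at β = 0.5039.
Compositions from xᵢ = zᵢ/(1+β(Kᵢ−1)), yᵢ = Kᵢxᵢ:
  1: x = 0.1841, y = 0.4706
  2: x = 0.3003, y = 0.3598
  3: x = 0.5155, y = 0.1696

y_3 = 0.1696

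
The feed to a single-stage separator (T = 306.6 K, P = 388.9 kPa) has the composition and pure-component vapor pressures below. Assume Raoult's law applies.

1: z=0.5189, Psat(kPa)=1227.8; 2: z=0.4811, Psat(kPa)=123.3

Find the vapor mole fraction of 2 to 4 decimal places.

Raoult's law: Kᵢ = Pᵢˢᵃᵗ/P = Pᵢˢᵃᵗ/388.9.
  K_1 = 1227.8/388.9 = 3.157110, K_2 = 123.3/388.9 = 0.317048
Material balance + equilibrium reduce to Σ zᵢ(Kᵢ−1)/(1+ψ(Kᵢ−1)) = 0.
Check two-phase: ΣzᵢKᵢ = 1.7908 > 1 and Σzᵢ/Kᵢ = 1.6818 > 1, so g(0) = 0.7908 > 0 and g(1) = -0.6818 < 0.
Binary case is linear: z₁(K₁−1)(1+ψ(K₂−1)) + z₂(K₂−1)(1+ψ(K₁−1)) = 0
⇒ ψ = [z₁(K₁−1)+z₂(K₂−1)] / [−(K₁−1)(K₂−1)] = 0.79076/1.47320 = 0.5368
Compositions from xᵢ = zᵢ/(1+ψ(Kᵢ−1)), yᵢ = Kᵢxᵢ:
  1: x = 0.2405, y = 0.7592
  2: x = 0.7595, y = 0.2408

y_2 = 0.2408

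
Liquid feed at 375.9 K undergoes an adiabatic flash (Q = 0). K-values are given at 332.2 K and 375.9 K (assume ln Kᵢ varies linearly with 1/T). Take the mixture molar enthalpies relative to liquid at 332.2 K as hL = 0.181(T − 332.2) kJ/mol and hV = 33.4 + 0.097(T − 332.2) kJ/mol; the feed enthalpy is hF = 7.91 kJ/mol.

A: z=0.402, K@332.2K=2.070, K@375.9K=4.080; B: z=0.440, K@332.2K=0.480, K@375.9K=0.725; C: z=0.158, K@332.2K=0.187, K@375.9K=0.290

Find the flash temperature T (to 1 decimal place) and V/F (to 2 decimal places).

T = 337.0 K, V/F = 0.21

Adiabatic flash: solve Rachford–Rice at each trial T, then check hF = ψ·hV(T) + (1−ψ)·hL(T).
  T = 332.2 K: K = (2.070, 0.480, 0.187), RR gives ψ = 0.112, H_out = 3.732 kJ/mol
  T = 375.9 K: K = (4.080, 0.725, 0.290), RR gives ψ = 0.726, H_out = 29.490 kJ/mol
  T = 354.0 K: K = (2.965, 0.597, 0.236), RR gives ψ = 0.475, H_out = 18.938 kJ/mol
  T = 343.1 K: K = (2.492, 0.537, 0.211), RR gives ψ = 0.320, H_out = 12.372 kJ/mol
  T = 337.6 K: K = (2.273, 0.508, 0.199), RR gives ψ = 0.225, H_out = 8.381 kJ/mol
  T = 334.9 K: K = (2.170, 0.494, 0.193), RR gives ψ = 0.171, H_out = 6.167 kJ/mol
  T = 336.2 K: K = (2.219, 0.501, 0.196), RR gives ψ = 0.198, H_out = 7.258 kJ/mol
Linear interpolation between T = 336.2 (H_out = 7.258) and T = 337.6 (H_out = 8.381) on hF = 7.91 gives T ≈ 337.0 K, at which ψ = 0.21.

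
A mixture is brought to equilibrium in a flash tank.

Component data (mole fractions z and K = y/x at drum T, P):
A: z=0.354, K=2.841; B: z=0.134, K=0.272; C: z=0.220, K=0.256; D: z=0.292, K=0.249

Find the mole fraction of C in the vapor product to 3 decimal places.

Iterate (Newton) starting at ψ = 0.5:
  ψ = 0.500: g = -0.4258, g' = -1.232 → ψ = 0.154
  ψ = 0.154: g = -0.0354, g' = -1.184 → ψ = 0.124
  ψ = 0.124: g = 0.0006, g' = -1.228 → ψ = 0.125
Converged at ψ = 0.125.
Compositions from xᵢ = zᵢ/(1+ψ(Kᵢ−1)), yᵢ = Kᵢxᵢ:
  A: x = 0.288, y = 0.818
  B: x = 0.147, y = 0.040
  C: x = 0.243, y = 0.062
  D: x = 0.322, y = 0.080

y_C = 0.062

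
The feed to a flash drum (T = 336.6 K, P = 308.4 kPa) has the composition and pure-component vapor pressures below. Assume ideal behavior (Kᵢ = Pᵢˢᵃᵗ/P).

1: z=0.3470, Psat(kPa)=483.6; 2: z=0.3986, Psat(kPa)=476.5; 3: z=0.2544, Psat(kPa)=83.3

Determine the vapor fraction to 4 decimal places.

ψ = 0.5637

Raoult's law: Kᵢ = Pᵢˢᵃᵗ/P = Pᵢˢᵃᵗ/308.4.
  K_1 = 483.6/308.4 = 1.568093, K_2 = 476.5/308.4 = 1.545071, K_3 = 83.3/308.4 = 0.270104
Let ψ = V/F and solve Σ zᵢ(Kᵢ−1)/(1+ψ(Kᵢ−1)) = 0.
Feasibility: ΣzᵢKᵢ = 1.2287, Σzᵢ/Kᵢ = 1.4211 — both > 1, two phases present.
Iterate (Newton) starting at ψ = 0.5:
  ψ = 0.5000: g = 0.03186, g' = -0.4771 → ψ = 0.5668
  ψ = 0.5668: g = -0.00160, g' = -0.5275 → ψ = 0.5637
Converged at ψ = 0.5637.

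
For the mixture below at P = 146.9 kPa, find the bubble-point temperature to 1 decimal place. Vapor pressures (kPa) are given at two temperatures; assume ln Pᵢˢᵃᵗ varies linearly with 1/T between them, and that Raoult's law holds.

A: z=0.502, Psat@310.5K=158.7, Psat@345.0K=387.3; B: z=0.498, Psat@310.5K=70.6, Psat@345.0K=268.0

Bubble-point temperature: ΣzᵢPᵢˢᵃᵗ(T) = P. Interpolate ln Pᵢˢᵃᵗ = aᵢ + bᵢ/T.
  T = 310.5 K: ΣzᵢPᵢˢᵃᵗ = 114.83 kPa
  T = 345.0 K: ΣzᵢPᵢˢᵃᵗ = 327.89 kPa
  T = 327.8 K: ΣzᵢPᵢˢᵃᵗ = 198.66 kPa
  T = 319.1 K: ΣzᵢPᵢˢᵃᵗ = 151.69 kPa
  T = 314.8 K: ΣzᵢPᵢˢᵃᵗ = 132.18 kPa
  T = 317.0 K: ΣzᵢPᵢˢᵃᵗ = 141.88 kPa
Interpolating between 317.0 K and 319.1 K gives T ≈ 318.1 K.

T = 318.1 K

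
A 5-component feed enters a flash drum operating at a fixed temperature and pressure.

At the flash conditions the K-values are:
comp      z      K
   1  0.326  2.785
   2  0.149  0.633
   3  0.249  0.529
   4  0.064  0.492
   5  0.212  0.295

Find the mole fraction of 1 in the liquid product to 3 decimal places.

Iterate (Newton) starting at V/F = 0.61:
  V/F = 0.610: g = -0.2658, g' = -0.739 → V/F = 0.250
  V/F = 0.250: g = -0.0098, g' = -0.768 → V/F = 0.238
Converged at V/F = 0.238.
Compositions from xᵢ = zᵢ/(1+V/F(Kᵢ−1)), yᵢ = Kᵢxᵢ:
  1: x = 0.229, y = 0.637
  2: x = 0.163, y = 0.103
  3: x = 0.280, y = 0.148
  4: x = 0.073, y = 0.036
  5: x = 0.255, y = 0.075

x_1 = 0.229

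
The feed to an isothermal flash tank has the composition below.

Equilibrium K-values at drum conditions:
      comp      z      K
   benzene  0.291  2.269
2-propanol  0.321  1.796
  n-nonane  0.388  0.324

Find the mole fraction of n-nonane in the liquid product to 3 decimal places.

Newton–Raphson from V/F = 0.36:
  V/F = 0.360: g = 0.1054, g' = -0.653 → V/F = 0.521
  V/F = 0.521: g = -0.0022, g' = -0.694 → V/F = 0.518
Converged at V/F = 0.518.
Compositions from xᵢ = zᵢ/(1+V/F(Kᵢ−1)), yᵢ = Kᵢxᵢ:
  benzene: x = 0.176, y = 0.398
  2-propanol: x = 0.227, y = 0.408
  n-nonane: x = 0.597, y = 0.193

x_n-nonane = 0.597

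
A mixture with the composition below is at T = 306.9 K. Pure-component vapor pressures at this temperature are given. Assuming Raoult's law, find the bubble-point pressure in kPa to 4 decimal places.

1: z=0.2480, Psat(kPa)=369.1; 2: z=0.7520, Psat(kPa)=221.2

Pbub = 257.8792 kPa

At the bubble point ψ → 0, so ΣzᵢKᵢ = 1 with Kᵢ = Pᵢˢᵃᵗ/P ⇒ P = ΣzᵢPᵢˢᵃᵗ.
P = 0.2480·369.1 + 0.7520·221.2 = 257.8792 kPa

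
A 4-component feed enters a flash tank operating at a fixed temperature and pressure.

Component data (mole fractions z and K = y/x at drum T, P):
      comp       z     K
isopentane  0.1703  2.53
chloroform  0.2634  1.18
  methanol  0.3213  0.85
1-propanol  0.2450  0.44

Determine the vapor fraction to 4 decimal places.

ψ = 0.3264

Iterate (Newton) starting at ψ = 0.5:
  ψ = 0.5000: g = -0.05154, g' = -0.2918 → ψ = 0.3234
  ψ = 0.3234: g = 0.00092, g' = -0.3086 → ψ = 0.3264
Converged at ψ = 0.3264.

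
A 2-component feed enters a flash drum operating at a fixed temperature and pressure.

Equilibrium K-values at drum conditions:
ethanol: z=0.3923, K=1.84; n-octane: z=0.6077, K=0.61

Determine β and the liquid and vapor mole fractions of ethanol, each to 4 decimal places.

Newton iteration, β⁰ = 0.5:
  β = 0.5000: g = -0.06235, g' = -0.2799 → β = 0.2773
  β = 0.2773: g = 0.00155, g' = -0.2983 → β = 0.2824
Converged at β = 0.2824.
Compositions from xᵢ = zᵢ/(1+β(Kᵢ−1)), yᵢ = Kᵢxᵢ:
  ethanol: x = 0.3171, y = 0.5834
  n-octane: x = 0.6829, y = 0.4166

β = 0.2824, x_ethanol = 0.3171, y_ethanol = 0.5834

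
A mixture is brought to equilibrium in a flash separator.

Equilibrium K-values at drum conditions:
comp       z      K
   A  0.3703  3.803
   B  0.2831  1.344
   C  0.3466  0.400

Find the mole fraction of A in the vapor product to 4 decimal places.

y_A = 0.4360

Let ψ = V/F and solve Σ zᵢ(Kᵢ−1)/(1+ψ(Kᵢ−1)) = 0.
Feasibility: ΣzᵢKᵢ = 1.9274, Σzᵢ/Kᵢ = 1.1745 — both > 1, two phases present.
Newton iteration, ψ⁰ = 0.31:
  ψ = 0.3100: g = 0.38789, g' = -1.0486 → ψ = 0.6799
  ψ = 0.6799: g = 0.08487, g' = -0.7225 → ψ = 0.7974
  ψ = 0.7974: g = -0.00145, g' = -0.7573 → ψ = 0.7955
Converged at ψ = 0.7955.
Compositions from xᵢ = zᵢ/(1+ψ(Kᵢ−1)), yᵢ = Kᵢxᵢ:
  A: x = 0.1147, y = 0.4360
  B: x = 0.2223, y = 0.2987
  C: x = 0.6631, y = 0.2652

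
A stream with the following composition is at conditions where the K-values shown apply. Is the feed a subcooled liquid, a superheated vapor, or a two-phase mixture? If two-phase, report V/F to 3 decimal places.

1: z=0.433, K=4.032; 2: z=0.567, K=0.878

superheated vapor

ΣzᵢKᵢ = 2.244; Σzᵢ/Kᵢ = 0.753.
Since Σzᵢ/Kᵢ < 1 the mixture is above its dew point — single vapor phase.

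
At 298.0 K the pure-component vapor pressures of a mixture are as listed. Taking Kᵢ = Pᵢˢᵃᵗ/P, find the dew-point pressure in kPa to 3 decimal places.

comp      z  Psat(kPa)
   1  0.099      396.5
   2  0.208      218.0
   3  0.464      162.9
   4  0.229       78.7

Pdew = 143.637 kPa

At the dew point ψ → 1, so Σzᵢ/Kᵢ = 1 with Kᵢ = Pᵢˢᵃᵗ/P ⇒ 1/P = Σzᵢ/Pᵢˢᵃᵗ.
1/P = 0.099/396.5 + 0.208/218.0 + 0.464/162.9 + 0.229/78.7 = 0.006962 ⇒ P = 143.637 kPa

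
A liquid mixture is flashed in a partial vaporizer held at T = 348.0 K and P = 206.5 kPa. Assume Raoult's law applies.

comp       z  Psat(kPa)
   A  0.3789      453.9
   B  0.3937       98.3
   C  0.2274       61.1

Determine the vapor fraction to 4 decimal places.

ψ = 0.1228

Raoult's law: Kᵢ = Pᵢˢᵃᵗ/P = Pᵢˢᵃᵗ/206.5.
  K_A = 453.9/206.5 = 2.198063, K_B = 98.3/206.5 = 0.476029, K_C = 61.1/206.5 = 0.295884
Rachford–Rice: g(ψ) = Σ zᵢ(Kᵢ−1)/(1+ψ(Kᵢ−1)) = 0.
Feasibility: ΣzᵢKᵢ = 1.0875, Σzᵢ/Kᵢ = 1.7680 — both > 1, two phases present.
Newton–Raphson from ψ = 0.5:
  ψ = 0.5000: g = -0.24274, g' = -0.6797 → ψ = 0.1429
  ψ = 0.1429: g = -0.01340, g' = -0.6622 → ψ = 0.1226
  ψ = 0.1226: g = 0.00010, g' = -0.6719 → ψ = 0.1228
Converged at ψ = 0.1228.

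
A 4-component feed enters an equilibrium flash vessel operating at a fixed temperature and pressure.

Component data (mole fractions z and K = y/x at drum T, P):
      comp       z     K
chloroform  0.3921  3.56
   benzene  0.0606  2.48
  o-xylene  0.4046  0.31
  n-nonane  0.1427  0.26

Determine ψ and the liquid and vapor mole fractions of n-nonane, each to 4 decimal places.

ψ = 0.4139, x_n-nonane = 0.2057, y_n-nonane = 0.0535

Newton–Raphson from ψ = 0.41:
  ψ = 0.4100: g = 0.00466, g' = -1.1987 → ψ = 0.4139
Converged at ψ = 0.4139.
Compositions from xᵢ = zᵢ/(1+ψ(Kᵢ−1)), yᵢ = Kᵢxᵢ:
  chloroform: x = 0.1904, y = 0.6778
  benzene: x = 0.0376, y = 0.0932
  o-xylene: x = 0.5663, y = 0.1756
  n-nonane: x = 0.2057, y = 0.0535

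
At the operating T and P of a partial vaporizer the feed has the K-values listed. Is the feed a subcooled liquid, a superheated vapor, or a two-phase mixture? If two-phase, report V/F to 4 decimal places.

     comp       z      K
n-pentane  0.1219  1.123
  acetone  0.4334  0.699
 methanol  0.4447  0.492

subcooled liquid

ΣzᵢKᵢ = 0.6586; Σzᵢ/Kᵢ = 1.6324.
Since ΣzᵢKᵢ < 1 the mixture is below its bubble point — single liquid phase.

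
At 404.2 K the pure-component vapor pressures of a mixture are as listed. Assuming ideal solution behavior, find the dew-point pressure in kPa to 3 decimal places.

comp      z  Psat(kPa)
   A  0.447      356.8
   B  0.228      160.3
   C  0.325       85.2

Pdew = 154.091 kPa

At the dew point ψ → 1, so Σzᵢ/Kᵢ = 1 with Kᵢ = Pᵢˢᵃᵗ/P ⇒ 1/P = Σzᵢ/Pᵢˢᵃᵗ.
1/P = 0.447/356.8 + 0.228/160.3 + 0.325/85.2 = 0.006490 ⇒ P = 154.091 kPa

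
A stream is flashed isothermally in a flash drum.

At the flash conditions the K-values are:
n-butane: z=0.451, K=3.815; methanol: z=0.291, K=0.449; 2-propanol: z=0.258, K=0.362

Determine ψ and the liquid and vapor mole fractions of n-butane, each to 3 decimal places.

Material balance + equilibrium reduce to Σ zᵢ(Kᵢ−1)/(1+ψ(Kᵢ−1)) = 0.
g(0) = ΣzᵢKᵢ − 1 = 0.945 and g(1) = 1 − Σzᵢ/Kᵢ = -0.479, so a root lies in (0, 1).
Iterate (Newton) starting at ψ = 0.5:
  ψ = 0.500: g = 0.0643, g' = -1.011 → ψ = 0.564
  ψ = 0.564: g = 0.0013, g' = -0.976 → ψ = 0.565
Converged at ψ = 0.565.
Compositions from xᵢ = zᵢ/(1+ψ(Kᵢ−1)), yᵢ = Kᵢxᵢ:
  n-butane: x = 0.174, y = 0.664
  methanol: x = 0.423, y = 0.190
  2-propanol: x = 0.403, y = 0.146

ψ = 0.565, x_n-butane = 0.174, y_n-butane = 0.664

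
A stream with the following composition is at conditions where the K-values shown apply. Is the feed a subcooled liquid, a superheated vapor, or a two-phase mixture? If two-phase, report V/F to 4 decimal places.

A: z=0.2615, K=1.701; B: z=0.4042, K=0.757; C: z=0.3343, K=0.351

ΣzᵢKᵢ = 0.8681; Σzᵢ/Kᵢ = 1.6401.
Since ΣzᵢKᵢ < 1 the mixture is below its bubble point — single liquid phase.

subcooled liquid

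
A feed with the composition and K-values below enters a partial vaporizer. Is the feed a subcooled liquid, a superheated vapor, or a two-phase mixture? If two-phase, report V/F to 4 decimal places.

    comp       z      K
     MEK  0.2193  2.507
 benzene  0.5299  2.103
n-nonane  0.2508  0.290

ΣzᵢKᵢ = 1.7369; Σzᵢ/Kᵢ = 1.2043.
Both exceed 1, so a two-phase solution exists.
Rachford–Rice: g(ψ) = Σ zᵢ(Kᵢ−1)/(1+ψ(Kᵢ−1)) = 0.
Newton iteration, ψ⁰ = 0.49:
  ψ = 0.4900: g = 0.29645, g' = -0.7338 → ψ = 0.8940
  ψ = 0.8940: g = -0.05244, g' = -1.2015 → ψ = 0.8504
  ψ = 0.8504: g = -0.00294, g' = -1.0726 → ψ = 0.8476
Converged at ψ = 0.8476.

two-phase, V/F = 0.8476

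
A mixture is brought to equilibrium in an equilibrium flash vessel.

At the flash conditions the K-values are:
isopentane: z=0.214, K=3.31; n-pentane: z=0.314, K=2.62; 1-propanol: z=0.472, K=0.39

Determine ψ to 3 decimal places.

ψ = 0.613

Material balance + equilibrium reduce to Σ zᵢ(Kᵢ−1)/(1+ψ(Kᵢ−1)) = 0.
Check two-phase: ΣzᵢKᵢ = 1.715 > 1 and Σzᵢ/Kᵢ = 1.395 > 1, so g(0) = 0.715 > 0 and g(1) = -0.395 < 0.
Iterate (Newton) starting at ψ = 0.5:
  ψ = 0.500: g = 0.0962, g' = -0.861 → ψ = 0.612
  ψ = 0.612: g = 0.0011, g' = -0.851 → ψ = 0.613
Converged at ψ = 0.613.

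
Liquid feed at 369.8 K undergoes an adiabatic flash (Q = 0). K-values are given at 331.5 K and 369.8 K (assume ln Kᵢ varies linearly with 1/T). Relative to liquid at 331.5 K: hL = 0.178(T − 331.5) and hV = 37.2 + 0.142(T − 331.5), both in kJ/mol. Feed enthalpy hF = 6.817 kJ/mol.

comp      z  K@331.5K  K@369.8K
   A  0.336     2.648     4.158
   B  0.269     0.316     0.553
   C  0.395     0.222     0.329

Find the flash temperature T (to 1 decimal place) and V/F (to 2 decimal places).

Adiabatic flash: solve Rachford–Rice at each trial T, then check hF = ψ·hV(T) + (1−ψ)·hL(T).
  T = 331.5 K: K = (2.648, 0.316, 0.222), RR gives ψ = 0.051, H_out = 1.902 kJ/mol
  T = 369.8 K: K = (4.158, 0.553, 0.329), RR gives ψ = 0.363, H_out = 19.835 kJ/mol
  T = 350.6 K: K = (3.357, 0.424, 0.273), RR gives ψ = 0.222, H_out = 11.504 kJ/mol
  T = 341.1 K: K = (2.993, 0.368, 0.247), RR gives ψ = 0.144, H_out = 7.009 kJ/mol
  T = 336.3 K: K = (2.818, 0.341, 0.234), RR gives ψ = 0.100, H_out = 4.547 kJ/mol
  T = 338.7 K: K = (2.905, 0.354, 0.241), RR gives ψ = 0.122, H_out = 5.798 kJ/mol
Linear interpolation between T = 338.7 (H_out = 5.798) and T = 341.1 (H_out = 7.009) on hF = 6.817 gives T ≈ 340.7 K, at which ψ = 0.14.

T = 340.7 K, V/F = 0.14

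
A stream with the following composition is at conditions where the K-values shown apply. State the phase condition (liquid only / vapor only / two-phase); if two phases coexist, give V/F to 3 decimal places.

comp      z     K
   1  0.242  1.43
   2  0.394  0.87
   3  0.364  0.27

ΣzᵢKᵢ = 0.787; Σzᵢ/Kᵢ = 1.970.
Since ΣzᵢKᵢ < 1 the mixture is below its bubble point — single liquid phase.

liquid only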